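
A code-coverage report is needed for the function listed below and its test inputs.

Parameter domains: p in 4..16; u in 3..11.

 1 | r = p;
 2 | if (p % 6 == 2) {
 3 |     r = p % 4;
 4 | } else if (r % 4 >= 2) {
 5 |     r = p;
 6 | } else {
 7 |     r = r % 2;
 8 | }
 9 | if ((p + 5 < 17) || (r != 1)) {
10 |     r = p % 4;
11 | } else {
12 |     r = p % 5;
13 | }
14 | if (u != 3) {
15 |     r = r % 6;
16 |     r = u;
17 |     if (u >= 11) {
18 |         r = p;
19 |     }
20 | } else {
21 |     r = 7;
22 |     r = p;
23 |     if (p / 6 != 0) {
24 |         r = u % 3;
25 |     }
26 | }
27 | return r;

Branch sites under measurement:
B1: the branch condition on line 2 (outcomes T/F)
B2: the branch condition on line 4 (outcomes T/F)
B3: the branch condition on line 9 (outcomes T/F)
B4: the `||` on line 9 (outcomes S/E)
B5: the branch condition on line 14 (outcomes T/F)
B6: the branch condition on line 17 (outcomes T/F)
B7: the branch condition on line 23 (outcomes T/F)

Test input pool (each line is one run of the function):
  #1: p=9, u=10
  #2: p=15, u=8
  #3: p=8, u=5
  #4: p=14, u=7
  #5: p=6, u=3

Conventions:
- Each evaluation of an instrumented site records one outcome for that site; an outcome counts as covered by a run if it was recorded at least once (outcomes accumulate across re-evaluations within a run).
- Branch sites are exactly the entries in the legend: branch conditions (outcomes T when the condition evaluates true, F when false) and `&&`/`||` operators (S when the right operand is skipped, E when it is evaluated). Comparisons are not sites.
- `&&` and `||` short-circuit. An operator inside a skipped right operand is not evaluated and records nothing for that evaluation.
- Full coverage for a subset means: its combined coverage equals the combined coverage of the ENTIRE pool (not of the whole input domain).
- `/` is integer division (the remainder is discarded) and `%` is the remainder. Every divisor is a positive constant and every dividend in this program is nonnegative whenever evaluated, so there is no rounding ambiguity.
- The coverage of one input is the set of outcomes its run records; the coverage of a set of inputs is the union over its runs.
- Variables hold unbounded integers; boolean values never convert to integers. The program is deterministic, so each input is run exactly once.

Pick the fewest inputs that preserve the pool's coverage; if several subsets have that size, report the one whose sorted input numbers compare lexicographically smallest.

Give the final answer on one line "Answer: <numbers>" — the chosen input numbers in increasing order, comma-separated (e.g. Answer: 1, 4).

#1 (p=9, u=10) -> B1->F, B2->F, B4->S, B3->T, B5->T, B6->F; covered: B1=F, B2=F, B3=T, B4=S, B5=T, B6=F
#2 (p=15, u=8) -> B1->F, B2->T, B4->E, B3->T, B5->T, B6->F; covered: B1=F, B2=T, B3=T, B4=E, B5=T, B6=F
#3 (p=8, u=5) -> B1->T, B4->S, B3->T, B5->T, B6->F; covered: B1=T, B3=T, B4=S, B5=T, B6=F
#4 (p=14, u=7) -> B1->T, B4->E, B3->T, B5->T, B6->F; covered: B1=T, B3=T, B4=E, B5=T, B6=F
#5 (p=6, u=3) -> B1->F, B2->T, B4->S, B3->T, B5->F, B7->T; covered: B1=F, B2=T, B3=T, B4=S, B5=F, B7=T
union over all inputs: B1=T, B1=F, B2=T, B2=F, B3=T, B4=S, B4=E, B5=T, B5=F, B6=F, B7=T (11 outcomes)
no size-1 subset reaches all 11 outcomes (best union: 6/11)
no size-2 subset reaches all 11 outcomes (best union: 10/11)
the canonical winner is {1, 4, 5}: size 3, full 11-outcome coverage, earliest index list among size-3 covers

Answer: 1, 4, 5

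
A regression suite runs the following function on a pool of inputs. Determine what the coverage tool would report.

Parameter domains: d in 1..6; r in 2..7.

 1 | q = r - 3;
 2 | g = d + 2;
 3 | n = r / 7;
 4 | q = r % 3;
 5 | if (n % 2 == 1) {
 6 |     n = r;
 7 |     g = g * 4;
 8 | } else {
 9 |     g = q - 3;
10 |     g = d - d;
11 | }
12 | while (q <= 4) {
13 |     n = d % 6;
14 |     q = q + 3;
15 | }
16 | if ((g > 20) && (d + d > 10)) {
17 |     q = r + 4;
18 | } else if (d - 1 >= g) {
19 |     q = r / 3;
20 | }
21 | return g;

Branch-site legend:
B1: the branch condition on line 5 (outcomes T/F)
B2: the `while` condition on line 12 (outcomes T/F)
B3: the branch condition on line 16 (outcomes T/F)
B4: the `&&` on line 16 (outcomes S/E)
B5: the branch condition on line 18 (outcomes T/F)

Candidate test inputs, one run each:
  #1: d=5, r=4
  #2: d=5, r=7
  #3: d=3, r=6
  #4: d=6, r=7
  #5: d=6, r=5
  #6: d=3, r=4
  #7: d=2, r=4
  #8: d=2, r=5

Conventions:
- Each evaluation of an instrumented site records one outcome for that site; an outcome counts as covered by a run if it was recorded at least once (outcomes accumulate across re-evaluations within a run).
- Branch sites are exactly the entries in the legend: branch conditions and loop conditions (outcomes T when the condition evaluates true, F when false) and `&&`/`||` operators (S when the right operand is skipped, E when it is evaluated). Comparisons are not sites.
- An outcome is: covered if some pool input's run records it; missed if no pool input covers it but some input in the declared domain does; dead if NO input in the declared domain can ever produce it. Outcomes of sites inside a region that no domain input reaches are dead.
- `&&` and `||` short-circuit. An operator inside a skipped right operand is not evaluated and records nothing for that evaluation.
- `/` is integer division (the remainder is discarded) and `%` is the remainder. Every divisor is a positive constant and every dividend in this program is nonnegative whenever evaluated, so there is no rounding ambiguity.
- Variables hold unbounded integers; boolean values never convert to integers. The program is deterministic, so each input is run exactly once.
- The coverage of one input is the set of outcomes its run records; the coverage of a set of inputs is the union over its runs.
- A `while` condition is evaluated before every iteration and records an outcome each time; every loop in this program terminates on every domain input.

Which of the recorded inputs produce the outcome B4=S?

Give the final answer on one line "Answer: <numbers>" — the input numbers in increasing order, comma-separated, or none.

input #1 (d=5, r=4): hits B4=S
input #2 (d=5, r=7): never hits B4=S
input #3 (d=3, r=6): hits B4=S
input #4 (d=6, r=7): never hits B4=S
input #5 (d=6, r=5): hits B4=S
input #6 (d=3, r=4): hits B4=S
input #7 (d=2, r=4): hits B4=S
input #8 (d=2, r=5): hits B4=S

Answer: 1, 3, 5, 6, 7, 8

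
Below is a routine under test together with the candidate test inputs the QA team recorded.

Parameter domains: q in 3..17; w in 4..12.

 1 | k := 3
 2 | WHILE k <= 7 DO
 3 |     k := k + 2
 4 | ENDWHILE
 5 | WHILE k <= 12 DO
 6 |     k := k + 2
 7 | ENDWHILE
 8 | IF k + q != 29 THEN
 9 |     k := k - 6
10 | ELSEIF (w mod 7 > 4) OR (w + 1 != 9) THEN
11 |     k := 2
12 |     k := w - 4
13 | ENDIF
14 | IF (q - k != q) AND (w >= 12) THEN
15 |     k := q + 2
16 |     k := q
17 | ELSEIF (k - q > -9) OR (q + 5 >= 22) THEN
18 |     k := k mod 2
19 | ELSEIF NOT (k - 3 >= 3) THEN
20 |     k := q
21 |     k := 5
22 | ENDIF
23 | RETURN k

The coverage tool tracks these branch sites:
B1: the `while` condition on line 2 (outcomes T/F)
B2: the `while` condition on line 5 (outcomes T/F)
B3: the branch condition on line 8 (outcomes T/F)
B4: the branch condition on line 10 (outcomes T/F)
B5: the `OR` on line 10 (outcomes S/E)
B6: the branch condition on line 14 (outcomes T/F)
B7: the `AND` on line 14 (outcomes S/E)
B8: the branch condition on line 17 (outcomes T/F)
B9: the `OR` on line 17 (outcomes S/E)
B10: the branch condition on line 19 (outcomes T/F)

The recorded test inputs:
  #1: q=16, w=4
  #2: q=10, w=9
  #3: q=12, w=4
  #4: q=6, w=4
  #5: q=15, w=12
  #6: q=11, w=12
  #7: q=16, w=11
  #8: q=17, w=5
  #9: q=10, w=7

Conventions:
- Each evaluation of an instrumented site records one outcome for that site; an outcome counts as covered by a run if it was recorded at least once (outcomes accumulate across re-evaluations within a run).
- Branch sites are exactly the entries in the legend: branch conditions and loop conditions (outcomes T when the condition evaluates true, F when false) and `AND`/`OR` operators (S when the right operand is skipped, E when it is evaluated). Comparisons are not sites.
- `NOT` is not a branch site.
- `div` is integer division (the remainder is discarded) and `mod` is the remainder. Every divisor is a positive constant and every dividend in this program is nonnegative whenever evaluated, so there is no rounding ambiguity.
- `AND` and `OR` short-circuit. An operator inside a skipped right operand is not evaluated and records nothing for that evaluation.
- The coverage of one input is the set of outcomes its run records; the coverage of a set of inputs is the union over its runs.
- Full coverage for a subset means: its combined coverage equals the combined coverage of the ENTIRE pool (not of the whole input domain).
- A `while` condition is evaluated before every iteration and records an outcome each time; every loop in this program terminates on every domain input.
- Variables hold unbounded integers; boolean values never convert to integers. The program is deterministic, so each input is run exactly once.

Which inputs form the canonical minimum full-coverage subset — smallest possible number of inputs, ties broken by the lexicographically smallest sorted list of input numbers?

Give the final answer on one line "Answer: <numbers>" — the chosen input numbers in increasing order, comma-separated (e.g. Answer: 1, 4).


run #1 (q=16, w=4) runs B1->T, B1->T, B1->T, B1->F, B2->T, B2->T, B2->F, B3->F, B5->E, B4->T, B7->S, B6->F, B9->E, B8->F, ...; records B1=T, B1=F, B2=T, B2=F, B3=F, B4=T, B5=E, B6=F, B7=S, B8=F, B9=E, B10=T
run #2 (q=10, w=9) runs B1->T, B1->T, B1->T, B1->F, B2->T, B2->T, B2->F, B3->T, B7->E, B6->F, B9->S, B8->T; records B1=T, B1=F, B2=T, B2=F, B3=T, B6=F, B7=E, B8=T, B9=S
run #3 (q=12, w=4) runs B1->T, B1->T, B1->T, B1->F, B2->T, B2->T, B2->F, B3->T, B7->E, B6->F, B9->S, B8->T; records B1=T, B1=F, B2=T, B2=F, B3=T, B6=F, B7=E, B8=T, B9=S
run #4 (q=6, w=4) runs B1->T, B1->T, B1->T, B1->F, B2->T, B2->T, B2->F, B3->T, B7->E, B6->F, B9->S, B8->T; records B1=T, B1=F, B2=T, B2=F, B3=T, B6=F, B7=E, B8=T, B9=S
run #5 (q=15, w=12) runs B1->T, B1->T, B1->T, B1->F, B2->T, B2->T, B2->F, B3->T, B7->E, B6->T; records B1=T, B1=F, B2=T, B2=F, B3=T, B6=T, B7=E
run #6 (q=11, w=12) runs B1->T, B1->T, B1->T, B1->F, B2->T, B2->T, B2->F, B3->T, B7->E, B6->T; records B1=T, B1=F, B2=T, B2=F, B3=T, B6=T, B7=E
run #7 (q=16, w=11) runs B1->T, B1->T, B1->T, B1->F, B2->T, B2->T, B2->F, B3->F, B5->E, B4->T, B7->E, B6->F, B9->E, B8->F, ...; records B1=T, B1=F, B2=T, B2=F, B3=F, B4=T, B5=E, B6=F, B7=E, B8=F, B9=E, B10=F
run #8 (q=17, w=5) runs B1->T, B1->T, B1->T, B1->F, B2->T, B2->T, B2->F, B3->T, B7->E, B6->F, B9->E, B8->T; records B1=T, B1=F, B2=T, B2=F, B3=T, B6=F, B7=E, B8=T, B9=E
run #9 (q=10, w=7) runs B1->T, B1->T, B1->T, B1->F, B2->T, B2->T, B2->F, B3->T, B7->E, B6->F, B9->S, B8->T; records B1=T, B1=F, B2=T, B2=F, B3=T, B6=F, B7=E, B8=T, B9=S
the full pool covers 18 outcomes: B1=T, B1=F, B2=T, B2=F, B3=T, B3=F, B4=T, B5=E, B6=T, B6=F, B7=S, B7=E, B8=T, B8=F, B9=S, B9=E, B10=T, B10=F
no size-1 subset reaches all 18 outcomes (best union: 12/18)
no size-2 subset reaches all 18 outcomes (best union: 16/18)
no size-3 subset reaches all 18 outcomes (best union: 17/18)
inputs {1, 2, 5, 7} (size 4) cover everything; no size-4 subset with a lexicographically smaller index list covers all 18
Answer: 1, 2, 5, 7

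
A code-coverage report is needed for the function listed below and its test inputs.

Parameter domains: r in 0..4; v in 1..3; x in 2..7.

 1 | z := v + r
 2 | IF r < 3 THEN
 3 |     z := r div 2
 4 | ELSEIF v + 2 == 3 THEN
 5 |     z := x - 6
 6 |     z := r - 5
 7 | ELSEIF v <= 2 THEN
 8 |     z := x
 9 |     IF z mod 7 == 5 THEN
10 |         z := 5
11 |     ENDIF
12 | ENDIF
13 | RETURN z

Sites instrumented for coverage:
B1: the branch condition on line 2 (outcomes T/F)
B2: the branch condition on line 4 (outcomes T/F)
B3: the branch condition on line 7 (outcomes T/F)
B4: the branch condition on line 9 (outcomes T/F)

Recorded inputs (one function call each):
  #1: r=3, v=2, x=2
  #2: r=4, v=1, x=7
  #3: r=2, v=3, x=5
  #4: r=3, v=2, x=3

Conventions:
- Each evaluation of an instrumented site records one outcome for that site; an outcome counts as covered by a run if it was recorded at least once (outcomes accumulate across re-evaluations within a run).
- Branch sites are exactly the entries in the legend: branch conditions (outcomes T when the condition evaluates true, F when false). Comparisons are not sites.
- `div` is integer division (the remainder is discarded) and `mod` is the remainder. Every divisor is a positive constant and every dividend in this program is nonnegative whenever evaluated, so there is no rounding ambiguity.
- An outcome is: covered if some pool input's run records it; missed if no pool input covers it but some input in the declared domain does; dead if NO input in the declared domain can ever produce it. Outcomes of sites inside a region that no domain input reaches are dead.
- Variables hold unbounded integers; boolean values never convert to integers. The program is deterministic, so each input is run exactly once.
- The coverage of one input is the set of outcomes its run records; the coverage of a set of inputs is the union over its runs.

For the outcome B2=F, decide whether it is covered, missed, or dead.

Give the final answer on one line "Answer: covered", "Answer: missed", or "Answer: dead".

B2=F is recorded by pool input(s) 1, 4 -> covered

Answer: covered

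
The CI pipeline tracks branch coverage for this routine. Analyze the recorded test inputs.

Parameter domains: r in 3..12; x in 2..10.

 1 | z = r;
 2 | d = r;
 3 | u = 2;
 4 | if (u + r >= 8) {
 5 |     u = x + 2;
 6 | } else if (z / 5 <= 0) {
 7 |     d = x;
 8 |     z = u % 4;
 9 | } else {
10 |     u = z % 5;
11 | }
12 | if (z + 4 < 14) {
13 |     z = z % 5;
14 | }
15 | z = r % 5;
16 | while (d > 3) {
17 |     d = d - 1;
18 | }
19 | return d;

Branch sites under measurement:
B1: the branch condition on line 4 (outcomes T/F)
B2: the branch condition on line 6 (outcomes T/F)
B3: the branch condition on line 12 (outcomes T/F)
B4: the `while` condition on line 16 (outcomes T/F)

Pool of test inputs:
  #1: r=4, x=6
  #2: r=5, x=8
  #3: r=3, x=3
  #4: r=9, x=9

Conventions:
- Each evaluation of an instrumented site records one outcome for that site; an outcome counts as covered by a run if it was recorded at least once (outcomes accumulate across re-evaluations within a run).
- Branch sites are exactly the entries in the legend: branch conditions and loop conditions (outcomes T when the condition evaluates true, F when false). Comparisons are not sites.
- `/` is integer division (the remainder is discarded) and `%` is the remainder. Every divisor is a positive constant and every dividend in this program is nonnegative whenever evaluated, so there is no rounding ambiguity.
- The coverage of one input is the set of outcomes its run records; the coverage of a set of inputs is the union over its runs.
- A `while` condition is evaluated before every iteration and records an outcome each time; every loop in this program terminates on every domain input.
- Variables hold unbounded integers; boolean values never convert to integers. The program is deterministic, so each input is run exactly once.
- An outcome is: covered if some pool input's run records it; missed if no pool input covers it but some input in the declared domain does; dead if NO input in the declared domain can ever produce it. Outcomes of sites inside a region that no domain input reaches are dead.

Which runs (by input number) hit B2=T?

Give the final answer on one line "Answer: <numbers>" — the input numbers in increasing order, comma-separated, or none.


input #1 (r=4, x=6): hits B2=T
input #2 (r=5, x=8): never hits B2=T
input #3 (r=3, x=3): hits B2=T
input #4 (r=9, x=9): never hits B2=T
Answer: 1, 3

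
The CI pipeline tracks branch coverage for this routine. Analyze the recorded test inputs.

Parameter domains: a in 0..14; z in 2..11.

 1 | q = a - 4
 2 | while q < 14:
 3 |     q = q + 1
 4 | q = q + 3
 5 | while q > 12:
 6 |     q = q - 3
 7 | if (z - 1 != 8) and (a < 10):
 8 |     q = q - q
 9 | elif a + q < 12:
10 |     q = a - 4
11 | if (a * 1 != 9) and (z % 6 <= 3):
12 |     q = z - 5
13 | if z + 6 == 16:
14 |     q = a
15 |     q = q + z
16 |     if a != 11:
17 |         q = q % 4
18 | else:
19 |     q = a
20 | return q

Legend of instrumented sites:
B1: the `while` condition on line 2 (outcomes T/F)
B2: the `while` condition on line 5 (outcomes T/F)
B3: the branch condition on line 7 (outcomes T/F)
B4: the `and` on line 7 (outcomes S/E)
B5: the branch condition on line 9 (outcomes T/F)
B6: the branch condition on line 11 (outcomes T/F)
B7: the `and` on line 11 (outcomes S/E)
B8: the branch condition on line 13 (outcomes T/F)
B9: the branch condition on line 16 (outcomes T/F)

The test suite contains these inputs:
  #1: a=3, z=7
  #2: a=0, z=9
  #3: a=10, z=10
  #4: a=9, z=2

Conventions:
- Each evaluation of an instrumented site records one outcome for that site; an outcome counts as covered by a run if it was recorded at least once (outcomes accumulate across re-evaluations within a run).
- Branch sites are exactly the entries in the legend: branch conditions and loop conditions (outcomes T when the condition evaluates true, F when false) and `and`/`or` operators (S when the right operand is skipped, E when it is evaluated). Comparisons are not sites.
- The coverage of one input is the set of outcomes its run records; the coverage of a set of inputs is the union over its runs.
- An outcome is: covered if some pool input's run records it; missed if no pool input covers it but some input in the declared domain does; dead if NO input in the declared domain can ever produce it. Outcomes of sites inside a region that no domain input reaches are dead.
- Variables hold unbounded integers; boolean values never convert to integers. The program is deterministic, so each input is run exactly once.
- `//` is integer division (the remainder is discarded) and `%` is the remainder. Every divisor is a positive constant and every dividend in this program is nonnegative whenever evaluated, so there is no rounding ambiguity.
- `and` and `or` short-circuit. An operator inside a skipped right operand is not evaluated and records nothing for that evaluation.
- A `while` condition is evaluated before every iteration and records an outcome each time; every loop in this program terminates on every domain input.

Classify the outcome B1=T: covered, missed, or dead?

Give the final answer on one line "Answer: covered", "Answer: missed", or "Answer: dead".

B1=T is recorded by pool input(s) 1, 2, 3, 4 -> covered

Answer: covered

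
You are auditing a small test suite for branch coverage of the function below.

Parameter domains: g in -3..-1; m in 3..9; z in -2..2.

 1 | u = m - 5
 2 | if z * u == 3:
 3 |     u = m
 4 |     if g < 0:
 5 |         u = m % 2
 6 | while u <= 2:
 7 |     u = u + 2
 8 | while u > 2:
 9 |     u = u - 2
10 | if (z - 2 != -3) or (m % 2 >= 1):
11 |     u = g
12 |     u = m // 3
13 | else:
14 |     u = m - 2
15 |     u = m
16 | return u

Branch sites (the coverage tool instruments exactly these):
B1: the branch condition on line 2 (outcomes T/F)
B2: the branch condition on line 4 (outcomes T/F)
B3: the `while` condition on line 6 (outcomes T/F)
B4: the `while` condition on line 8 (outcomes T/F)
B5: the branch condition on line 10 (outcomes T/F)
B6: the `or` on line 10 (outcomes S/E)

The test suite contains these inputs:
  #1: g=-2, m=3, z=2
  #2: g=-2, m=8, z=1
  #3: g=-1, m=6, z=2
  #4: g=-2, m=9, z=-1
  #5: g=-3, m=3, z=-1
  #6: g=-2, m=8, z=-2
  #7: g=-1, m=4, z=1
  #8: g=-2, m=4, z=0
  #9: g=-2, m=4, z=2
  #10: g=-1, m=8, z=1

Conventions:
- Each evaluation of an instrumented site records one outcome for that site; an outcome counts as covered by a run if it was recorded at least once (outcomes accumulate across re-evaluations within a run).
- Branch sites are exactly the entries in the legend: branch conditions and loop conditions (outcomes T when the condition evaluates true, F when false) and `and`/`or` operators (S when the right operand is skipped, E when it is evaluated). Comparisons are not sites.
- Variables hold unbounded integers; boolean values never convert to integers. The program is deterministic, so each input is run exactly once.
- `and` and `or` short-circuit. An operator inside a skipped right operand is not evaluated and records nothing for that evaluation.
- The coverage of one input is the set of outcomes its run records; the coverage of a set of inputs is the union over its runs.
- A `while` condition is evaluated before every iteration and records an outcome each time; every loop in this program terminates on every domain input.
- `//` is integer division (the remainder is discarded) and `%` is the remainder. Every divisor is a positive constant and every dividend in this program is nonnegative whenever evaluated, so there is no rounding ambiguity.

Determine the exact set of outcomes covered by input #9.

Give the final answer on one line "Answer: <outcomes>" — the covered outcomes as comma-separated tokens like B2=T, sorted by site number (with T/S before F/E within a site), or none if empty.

Running input #9 (g=-2, m=4, z=2), event by event:
  B1->F, B3->T, B3->T, B3->F, B4->T, B4->F, B6->S, B5->T
distinct outcomes covered: B1=F, B3=T, B3=F, B4=T, B4=F, B5=T, B6=S

Answer: B1=F, B3=T, B3=F, B4=T, B4=F, B5=T, B6=S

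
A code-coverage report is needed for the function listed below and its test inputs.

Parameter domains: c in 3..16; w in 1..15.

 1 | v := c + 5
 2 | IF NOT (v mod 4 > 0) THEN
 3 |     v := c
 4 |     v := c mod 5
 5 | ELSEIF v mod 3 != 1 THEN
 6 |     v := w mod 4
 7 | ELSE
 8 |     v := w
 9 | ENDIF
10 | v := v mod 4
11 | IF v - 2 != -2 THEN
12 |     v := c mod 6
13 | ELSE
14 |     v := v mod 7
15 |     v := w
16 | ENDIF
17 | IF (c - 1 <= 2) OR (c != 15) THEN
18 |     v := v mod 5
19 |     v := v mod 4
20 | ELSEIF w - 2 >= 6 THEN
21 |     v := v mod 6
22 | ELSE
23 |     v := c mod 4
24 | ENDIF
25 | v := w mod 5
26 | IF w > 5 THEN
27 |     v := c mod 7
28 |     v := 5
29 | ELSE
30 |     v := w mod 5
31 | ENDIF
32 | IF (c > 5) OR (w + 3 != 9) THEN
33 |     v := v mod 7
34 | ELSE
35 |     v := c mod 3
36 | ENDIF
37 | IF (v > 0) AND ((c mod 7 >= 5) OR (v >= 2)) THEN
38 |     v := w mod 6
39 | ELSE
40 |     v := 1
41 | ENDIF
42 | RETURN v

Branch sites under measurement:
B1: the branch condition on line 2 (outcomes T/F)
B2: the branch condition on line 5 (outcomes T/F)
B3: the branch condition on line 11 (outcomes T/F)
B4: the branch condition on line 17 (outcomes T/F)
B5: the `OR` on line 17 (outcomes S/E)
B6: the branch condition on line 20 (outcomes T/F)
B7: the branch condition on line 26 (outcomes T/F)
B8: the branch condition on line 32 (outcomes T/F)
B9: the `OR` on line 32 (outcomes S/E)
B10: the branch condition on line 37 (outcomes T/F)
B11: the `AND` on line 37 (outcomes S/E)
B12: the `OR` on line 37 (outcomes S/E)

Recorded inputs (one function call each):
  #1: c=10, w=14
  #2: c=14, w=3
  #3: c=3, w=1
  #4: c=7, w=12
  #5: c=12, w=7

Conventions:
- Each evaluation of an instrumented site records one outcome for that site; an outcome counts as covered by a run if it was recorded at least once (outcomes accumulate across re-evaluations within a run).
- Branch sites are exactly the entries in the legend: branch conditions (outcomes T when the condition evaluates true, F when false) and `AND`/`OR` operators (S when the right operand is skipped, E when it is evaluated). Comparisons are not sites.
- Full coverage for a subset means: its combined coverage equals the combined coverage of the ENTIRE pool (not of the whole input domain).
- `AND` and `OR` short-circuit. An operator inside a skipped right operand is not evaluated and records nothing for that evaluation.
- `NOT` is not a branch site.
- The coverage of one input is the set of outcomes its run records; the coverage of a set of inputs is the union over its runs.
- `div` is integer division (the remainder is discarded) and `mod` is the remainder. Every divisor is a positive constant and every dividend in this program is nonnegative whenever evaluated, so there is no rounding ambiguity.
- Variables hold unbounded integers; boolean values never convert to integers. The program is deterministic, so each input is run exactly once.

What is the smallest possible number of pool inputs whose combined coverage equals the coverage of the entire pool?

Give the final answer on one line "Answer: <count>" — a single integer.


test 1 (c=10, w=14) fires B1->F, B2->T, B3->T, B5->E, B4->T, B7->T, B9->S, B8->T, B11->E, B12->E, B10->T; hits B1=F, B2=T, B3=T, B4=T, B5=E, B7=T, B8=T, B9=S, B10=T, B11=E, B12=E
test 2 (c=14, w=3) fires B1->F, B2->F, B3->T, B5->E, B4->T, B7->F, B9->S, B8->T, B11->E, B12->E, B10->T; hits B1=F, B2=F, B3=T, B4=T, B5=E, B7=F, B8=T, B9=S, B10=T, B11=E, B12=E
test 3 (c=3, w=1) fires B1->T, B3->T, B5->S, B4->T, B7->F, B9->E, B8->T, B11->E, B12->E, B10->F; hits B1=T, B3=T, B4=T, B5=S, B7=F, B8=T, B9=E, B10=F, B11=E, B12=E
test 4 (c=7, w=12) fires B1->T, B3->T, B5->E, B4->T, B7->T, B9->S, B8->T, B11->E, B12->E, B10->T; hits B1=T, B3=T, B4=T, B5=E, B7=T, B8=T, B9=S, B10=T, B11=E, B12=E
test 5 (c=12, w=7) fires B1->F, B2->T, B3->T, B5->E, B4->T, B7->T, B9->S, B8->T, B11->E, B12->S, B10->T; hits B1=F, B2=T, B3=T, B4=T, B5=E, B7=T, B8=T, B9=S, B10=T, B11=E, B12=S
the full pool covers 18 outcomes: B1=T, B1=F, B2=T, B2=F, B3=T, B4=T, B5=S, B5=E, B7=T, B7=F, B8=T, B9=S, B9=E, B10=T, B10=F, B11=E, B12=S, B12=E
every size-1 subset falls short of the 18 outcomes (best: 11/18)
every size-2 subset falls short of the 18 outcomes (best: 17/18)
the canonical winner is {2, 3, 5}: size 3, full 18-outcome coverage, earliest index list among size-3 covers
Answer: 3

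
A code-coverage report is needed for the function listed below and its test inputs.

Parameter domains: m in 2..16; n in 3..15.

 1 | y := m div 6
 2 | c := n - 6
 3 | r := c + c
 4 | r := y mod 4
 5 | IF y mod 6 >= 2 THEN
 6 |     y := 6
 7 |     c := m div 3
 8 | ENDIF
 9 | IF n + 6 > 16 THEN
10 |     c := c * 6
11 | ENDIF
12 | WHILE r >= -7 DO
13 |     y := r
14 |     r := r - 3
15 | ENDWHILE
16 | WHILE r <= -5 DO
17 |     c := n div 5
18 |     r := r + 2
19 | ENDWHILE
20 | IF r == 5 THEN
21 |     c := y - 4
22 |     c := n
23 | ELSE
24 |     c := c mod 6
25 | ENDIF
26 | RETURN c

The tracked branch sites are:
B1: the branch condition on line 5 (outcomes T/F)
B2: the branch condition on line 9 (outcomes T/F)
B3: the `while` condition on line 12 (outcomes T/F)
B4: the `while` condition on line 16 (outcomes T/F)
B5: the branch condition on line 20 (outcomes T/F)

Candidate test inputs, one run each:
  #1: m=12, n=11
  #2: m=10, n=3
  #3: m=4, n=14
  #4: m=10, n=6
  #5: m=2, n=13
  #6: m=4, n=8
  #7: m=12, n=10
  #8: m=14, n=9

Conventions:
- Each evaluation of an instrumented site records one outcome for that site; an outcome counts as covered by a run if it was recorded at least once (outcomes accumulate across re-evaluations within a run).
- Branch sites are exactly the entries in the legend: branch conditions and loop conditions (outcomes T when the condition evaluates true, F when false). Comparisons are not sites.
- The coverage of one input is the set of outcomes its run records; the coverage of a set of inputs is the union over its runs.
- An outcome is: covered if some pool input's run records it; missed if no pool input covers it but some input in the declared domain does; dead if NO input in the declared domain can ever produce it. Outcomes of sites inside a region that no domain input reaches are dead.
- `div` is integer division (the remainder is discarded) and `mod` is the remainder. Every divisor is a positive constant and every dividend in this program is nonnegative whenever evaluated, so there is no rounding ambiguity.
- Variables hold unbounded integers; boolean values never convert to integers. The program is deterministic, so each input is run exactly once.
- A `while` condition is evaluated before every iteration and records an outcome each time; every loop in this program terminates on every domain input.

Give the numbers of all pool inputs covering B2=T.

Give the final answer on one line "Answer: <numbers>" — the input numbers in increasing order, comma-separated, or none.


input #1 (m=12, n=11): produces B2=T
input #2 (m=10, n=3): does not produce B2=T
input #3 (m=4, n=14): produces B2=T
input #4 (m=10, n=6): does not produce B2=T
input #5 (m=2, n=13): produces B2=T
input #6 (m=4, n=8): does not produce B2=T
input #7 (m=12, n=10): does not produce B2=T
input #8 (m=14, n=9): does not produce B2=T
Answer: 1, 3, 5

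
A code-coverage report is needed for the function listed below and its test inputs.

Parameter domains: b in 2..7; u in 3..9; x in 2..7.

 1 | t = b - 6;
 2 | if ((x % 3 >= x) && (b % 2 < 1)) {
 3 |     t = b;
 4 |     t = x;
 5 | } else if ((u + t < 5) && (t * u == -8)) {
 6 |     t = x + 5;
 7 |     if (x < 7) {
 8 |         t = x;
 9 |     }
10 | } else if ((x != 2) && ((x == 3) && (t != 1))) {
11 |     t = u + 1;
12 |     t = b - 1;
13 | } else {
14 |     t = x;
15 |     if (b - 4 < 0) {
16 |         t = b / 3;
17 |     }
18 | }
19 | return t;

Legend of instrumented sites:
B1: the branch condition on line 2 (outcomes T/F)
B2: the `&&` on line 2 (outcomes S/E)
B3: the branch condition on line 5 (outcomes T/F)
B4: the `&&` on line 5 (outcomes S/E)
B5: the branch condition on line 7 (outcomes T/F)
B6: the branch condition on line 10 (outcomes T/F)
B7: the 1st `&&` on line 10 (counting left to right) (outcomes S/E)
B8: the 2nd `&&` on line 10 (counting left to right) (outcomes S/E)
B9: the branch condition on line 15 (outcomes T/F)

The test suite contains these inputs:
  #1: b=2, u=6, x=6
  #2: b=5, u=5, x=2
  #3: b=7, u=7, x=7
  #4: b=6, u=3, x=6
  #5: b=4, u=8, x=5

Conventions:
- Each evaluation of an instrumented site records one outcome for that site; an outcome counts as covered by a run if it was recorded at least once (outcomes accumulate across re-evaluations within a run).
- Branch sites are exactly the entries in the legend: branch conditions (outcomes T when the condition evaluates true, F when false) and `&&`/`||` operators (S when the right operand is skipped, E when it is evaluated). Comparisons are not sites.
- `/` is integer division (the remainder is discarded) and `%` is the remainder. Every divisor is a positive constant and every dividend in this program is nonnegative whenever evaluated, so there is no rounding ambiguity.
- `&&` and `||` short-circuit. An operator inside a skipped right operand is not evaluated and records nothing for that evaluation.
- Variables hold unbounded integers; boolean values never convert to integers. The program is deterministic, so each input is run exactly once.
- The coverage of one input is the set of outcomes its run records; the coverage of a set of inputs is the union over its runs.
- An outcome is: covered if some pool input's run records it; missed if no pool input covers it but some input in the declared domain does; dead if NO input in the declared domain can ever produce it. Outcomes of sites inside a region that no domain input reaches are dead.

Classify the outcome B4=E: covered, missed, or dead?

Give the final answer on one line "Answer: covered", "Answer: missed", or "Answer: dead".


B4=E is recorded by pool input(s) 1, 2, 4 -> covered
Answer: covered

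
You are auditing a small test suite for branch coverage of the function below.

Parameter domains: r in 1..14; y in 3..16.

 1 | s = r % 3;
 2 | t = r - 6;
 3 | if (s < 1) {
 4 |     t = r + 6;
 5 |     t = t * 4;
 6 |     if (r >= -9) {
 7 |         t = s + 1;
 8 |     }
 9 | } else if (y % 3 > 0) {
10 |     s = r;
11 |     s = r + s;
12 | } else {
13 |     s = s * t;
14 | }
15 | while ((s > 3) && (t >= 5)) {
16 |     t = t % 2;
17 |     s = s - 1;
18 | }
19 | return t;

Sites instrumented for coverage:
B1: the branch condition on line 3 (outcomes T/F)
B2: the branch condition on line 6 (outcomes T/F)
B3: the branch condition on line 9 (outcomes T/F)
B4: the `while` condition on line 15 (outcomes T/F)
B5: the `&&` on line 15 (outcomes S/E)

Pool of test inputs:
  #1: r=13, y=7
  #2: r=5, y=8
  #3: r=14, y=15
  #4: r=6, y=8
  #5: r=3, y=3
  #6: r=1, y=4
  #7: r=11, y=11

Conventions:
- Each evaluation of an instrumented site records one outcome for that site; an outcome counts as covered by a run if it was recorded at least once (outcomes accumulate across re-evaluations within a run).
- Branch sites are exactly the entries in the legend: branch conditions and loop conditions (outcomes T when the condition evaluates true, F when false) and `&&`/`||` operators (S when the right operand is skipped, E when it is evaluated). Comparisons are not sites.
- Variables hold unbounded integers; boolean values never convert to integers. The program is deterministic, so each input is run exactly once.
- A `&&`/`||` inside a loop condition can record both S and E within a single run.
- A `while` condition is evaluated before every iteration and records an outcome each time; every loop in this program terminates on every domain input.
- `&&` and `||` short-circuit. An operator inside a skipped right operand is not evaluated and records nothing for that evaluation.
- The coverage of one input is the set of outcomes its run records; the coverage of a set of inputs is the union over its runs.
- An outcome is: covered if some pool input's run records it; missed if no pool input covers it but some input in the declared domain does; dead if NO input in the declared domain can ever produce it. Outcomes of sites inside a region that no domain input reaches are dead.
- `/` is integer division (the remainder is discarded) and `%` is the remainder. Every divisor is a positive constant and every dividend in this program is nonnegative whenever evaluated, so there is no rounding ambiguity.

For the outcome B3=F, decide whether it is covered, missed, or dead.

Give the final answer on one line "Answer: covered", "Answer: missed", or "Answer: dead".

B3=F is recorded by pool input(s) 3 -> covered

Answer: covered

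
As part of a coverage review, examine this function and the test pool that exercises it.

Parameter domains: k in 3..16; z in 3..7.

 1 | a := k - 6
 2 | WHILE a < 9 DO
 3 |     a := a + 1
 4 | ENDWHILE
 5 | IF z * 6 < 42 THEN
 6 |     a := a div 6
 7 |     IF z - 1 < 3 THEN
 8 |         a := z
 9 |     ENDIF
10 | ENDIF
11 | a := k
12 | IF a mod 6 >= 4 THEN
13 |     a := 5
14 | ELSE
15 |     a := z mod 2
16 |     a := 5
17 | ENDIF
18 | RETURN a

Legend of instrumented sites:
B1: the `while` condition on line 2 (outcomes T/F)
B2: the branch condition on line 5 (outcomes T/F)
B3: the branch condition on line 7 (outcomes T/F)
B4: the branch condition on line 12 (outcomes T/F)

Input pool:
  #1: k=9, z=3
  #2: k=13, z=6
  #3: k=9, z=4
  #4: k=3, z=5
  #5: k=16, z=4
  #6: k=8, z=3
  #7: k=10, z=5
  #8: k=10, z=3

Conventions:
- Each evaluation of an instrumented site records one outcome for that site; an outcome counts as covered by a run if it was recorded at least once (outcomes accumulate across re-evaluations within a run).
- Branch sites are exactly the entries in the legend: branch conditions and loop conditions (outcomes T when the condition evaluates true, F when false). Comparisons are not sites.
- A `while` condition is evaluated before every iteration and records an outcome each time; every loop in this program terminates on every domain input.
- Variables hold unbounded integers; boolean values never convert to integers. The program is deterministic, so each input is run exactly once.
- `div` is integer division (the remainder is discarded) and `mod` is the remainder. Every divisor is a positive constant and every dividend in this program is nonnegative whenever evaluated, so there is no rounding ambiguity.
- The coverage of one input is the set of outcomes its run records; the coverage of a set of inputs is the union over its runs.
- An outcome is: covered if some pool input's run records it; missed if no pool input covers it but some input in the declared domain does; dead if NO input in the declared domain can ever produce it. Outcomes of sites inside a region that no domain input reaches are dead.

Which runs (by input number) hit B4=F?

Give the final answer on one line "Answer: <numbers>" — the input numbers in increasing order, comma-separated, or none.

input #1 (k=9, z=3): covers B4=F
input #2 (k=13, z=6): covers B4=F
input #3 (k=9, z=4): covers B4=F
input #4 (k=3, z=5): covers B4=F
input #5 (k=16, z=4): misses B4=F
input #6 (k=8, z=3): covers B4=F
input #7 (k=10, z=5): misses B4=F
input #8 (k=10, z=3): misses B4=F

Answer: 1, 2, 3, 4, 6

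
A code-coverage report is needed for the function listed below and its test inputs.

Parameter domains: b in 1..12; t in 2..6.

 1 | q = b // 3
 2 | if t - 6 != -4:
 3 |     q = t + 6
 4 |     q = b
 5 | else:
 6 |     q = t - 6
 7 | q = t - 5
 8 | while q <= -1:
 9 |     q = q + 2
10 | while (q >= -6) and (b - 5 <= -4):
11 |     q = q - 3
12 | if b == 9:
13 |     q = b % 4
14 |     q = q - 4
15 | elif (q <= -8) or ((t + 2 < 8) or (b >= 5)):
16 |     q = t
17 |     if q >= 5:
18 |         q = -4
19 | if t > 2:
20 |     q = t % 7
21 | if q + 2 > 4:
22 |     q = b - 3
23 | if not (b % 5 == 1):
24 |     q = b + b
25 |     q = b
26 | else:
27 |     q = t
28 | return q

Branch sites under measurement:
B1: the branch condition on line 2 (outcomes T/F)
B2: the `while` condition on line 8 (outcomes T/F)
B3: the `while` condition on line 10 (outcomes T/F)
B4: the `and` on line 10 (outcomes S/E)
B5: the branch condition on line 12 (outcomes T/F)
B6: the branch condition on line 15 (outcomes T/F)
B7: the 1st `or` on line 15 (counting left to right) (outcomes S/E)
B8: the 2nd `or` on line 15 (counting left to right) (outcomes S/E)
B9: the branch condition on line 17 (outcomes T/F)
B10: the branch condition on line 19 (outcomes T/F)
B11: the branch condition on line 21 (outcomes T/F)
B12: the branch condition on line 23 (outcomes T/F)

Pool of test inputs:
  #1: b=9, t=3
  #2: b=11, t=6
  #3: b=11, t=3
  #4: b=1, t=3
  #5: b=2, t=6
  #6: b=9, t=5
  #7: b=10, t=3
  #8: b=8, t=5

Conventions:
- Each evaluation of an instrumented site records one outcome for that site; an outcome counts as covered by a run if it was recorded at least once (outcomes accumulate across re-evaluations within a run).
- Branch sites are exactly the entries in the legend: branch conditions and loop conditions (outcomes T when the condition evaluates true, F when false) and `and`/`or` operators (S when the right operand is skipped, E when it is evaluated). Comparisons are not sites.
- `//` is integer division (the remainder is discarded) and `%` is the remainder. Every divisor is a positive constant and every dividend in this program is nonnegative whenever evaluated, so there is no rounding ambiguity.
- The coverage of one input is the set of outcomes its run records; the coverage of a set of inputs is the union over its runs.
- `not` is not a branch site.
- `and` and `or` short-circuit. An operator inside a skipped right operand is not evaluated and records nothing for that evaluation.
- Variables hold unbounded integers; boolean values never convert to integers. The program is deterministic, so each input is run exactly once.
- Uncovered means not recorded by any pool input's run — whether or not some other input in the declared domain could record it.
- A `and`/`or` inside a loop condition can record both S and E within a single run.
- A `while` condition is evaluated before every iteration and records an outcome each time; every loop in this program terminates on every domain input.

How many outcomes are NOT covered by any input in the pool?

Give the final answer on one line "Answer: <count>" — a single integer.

#1 (b=9, t=3) -> B1->T, B2->T, B2->F, B4->E, B3->F, B5->T, B10->T, B11->T, B12->T; covered: B1=T, B2=T, B2=F, B3=F, B4=E, B5=T, B10=T, B11=T, B12=T
#2 (b=11, t=6) -> B1->T, B2->F, B4->E, B3->F, B5->F, B7->E, B8->E, B6->T, B9->T, B10->T, B11->T, B12->F; covered: B1=T, B2=F, B3=F, B4=E, B5=F, B6=T, B7=E, B8=E, B9=T, B10=T, B11=T, B12=F
#3 (b=11, t=3) -> B1->T, B2->T, B2->F, B4->E, B3->F, B5->F, B7->E, B8->S, B6->T, B9->F, B10->T, B11->T, B12->F; covered: B1=T, B2=T, B2=F, B3=F, B4=E, B5=F, B6=T, B7=E, B8=S, B9=F, B10=T, B11=T, B12=F
#4 (b=1, t=3) -> B1->T, B2->T, B2->F, B4->E, B3->T, B4->E, B3->T, B4->E, B3->T, B4->S, B3->F, B5->F, B7->S, B6->T, ...; covered: B1=T, B2=T, B2=F, B3=T, B3=F, B4=S, B4=E, B5=F, B6=T, B7=S, B9=F, B10=T, B11=T, B12=F
#5 (b=2, t=6) -> B1->T, B2->F, B4->E, B3->F, B5->F, B7->E, B8->E, B6->F, B10->T, B11->T, B12->T; covered: B1=T, B2=F, B3=F, B4=E, B5=F, B6=F, B7=E, B8=E, B10=T, B11=T, B12=T
#6 (b=9, t=5) -> B1->T, B2->F, B4->E, B3->F, B5->T, B10->T, B11->T, B12->T; covered: B1=T, B2=F, B3=F, B4=E, B5=T, B10=T, B11=T, B12=T
#7 (b=10, t=3) -> B1->T, B2->T, B2->F, B4->E, B3->F, B5->F, B7->E, B8->S, B6->T, B9->F, B10->T, B11->T, B12->T; covered: B1=T, B2=T, B2=F, B3=F, B4=E, B5=F, B6=T, B7=E, B8=S, B9=F, B10=T, B11=T, B12=T
#8 (b=8, t=5) -> B1->T, B2->F, B4->E, B3->F, B5->F, B7->E, B8->S, B6->T, B9->T, B10->T, B11->T, B12->T; covered: B1=T, B2=F, B3=F, B4=E, B5=F, B6=T, B7=E, B8=S, B9=T, B10=T, B11=T, B12=T
union over the pool: B1=T, B2=T, B2=F, B3=T, B3=F, B4=S, B4=E, B5=T, B5=F, B6=T, B6=F, B7=S, B7=E, B8=S, B8=E, B9=T, B9=F, B10=T, B11=T, B12=T, B12=F
uncovered (3 of 24): B1=F, B10=F, B11=F

Answer: 3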